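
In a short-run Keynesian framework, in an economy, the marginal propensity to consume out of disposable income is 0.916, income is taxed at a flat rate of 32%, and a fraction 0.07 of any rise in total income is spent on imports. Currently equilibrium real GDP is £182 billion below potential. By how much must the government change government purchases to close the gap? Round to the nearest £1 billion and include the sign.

+£81 billion

Spending multiplier = 1/(1 − c(1−t) + m) = 1/(1 − 0.916×0.68 + 0.07) = 1/0.44712 ≈ 2.237.
Need ΔY = +£182 billion, so ΔG = ΔY/k = (+£182 billion) × 0.44712 ≈ +£81 billion.
The government should increase government purchases by £81 billion.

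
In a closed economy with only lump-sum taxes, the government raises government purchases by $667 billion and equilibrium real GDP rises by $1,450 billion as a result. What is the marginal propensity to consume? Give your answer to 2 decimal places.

Implied spending multiplier k = ΔY/ΔG = 1,450/667 ≈ 2.1739.
Since k = 1/(1 − MPC), MPC = 1 − 1/k = 1 − ΔG/ΔY = 1 − 667/1,450 = 0.54.

0.54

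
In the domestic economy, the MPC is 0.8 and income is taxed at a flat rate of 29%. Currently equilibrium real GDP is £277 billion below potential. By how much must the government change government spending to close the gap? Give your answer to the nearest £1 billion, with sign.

Spending multiplier = 1/(1 − c(1−t)) = 1/(1 − 0.8×0.71) = 1/0.432 ≈ 2.315.
Need ΔY = +£277 billion, so ΔG = ΔY/k = (+£277 billion) × 0.432 ≈ +£120 billion.
The government should increase government spending by £120 billion.

+£120 billion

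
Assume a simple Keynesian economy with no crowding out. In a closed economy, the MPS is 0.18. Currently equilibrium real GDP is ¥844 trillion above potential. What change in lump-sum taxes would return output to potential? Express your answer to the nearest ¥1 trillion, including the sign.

+¥185 trillion

MPC = 1 − MPS = 1 − 0.18 = 0.82.
Spending multiplier = 1/(1 − MPC) = 1/(1 − 0.82) = 1/0.18 ≈ 5.556.
Tax multiplier = −c·k = −0.82/0.18 ≈ −4.556. Need ΔY = −¥844 trillion, so ΔT = ΔY/(−c·k) = −(−¥844 trillion) × 0.18 / 0.82 ≈ +¥185 trillion.
The government should raise lump-sum taxes by ¥185 trillion.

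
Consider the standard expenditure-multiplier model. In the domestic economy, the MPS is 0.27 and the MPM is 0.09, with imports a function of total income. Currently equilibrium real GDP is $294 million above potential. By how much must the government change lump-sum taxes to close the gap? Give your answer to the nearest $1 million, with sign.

+$145 million

MPC = 1 − MPS = 1 − 0.27 = 0.73.
Spending multiplier = 1/(1 − c + m) = 1/(1 − 0.73 + 0.09) = 1/0.36 ≈ 2.778.
Tax multiplier = −c·k = −0.73/0.36 ≈ −2.028. Need ΔY = −$294 million, so ΔT = ΔY/(−c·k) = −(−$294 million) × 0.36 / 0.73 ≈ +$145 million.
The government should raise lump-sum taxes by $145 million.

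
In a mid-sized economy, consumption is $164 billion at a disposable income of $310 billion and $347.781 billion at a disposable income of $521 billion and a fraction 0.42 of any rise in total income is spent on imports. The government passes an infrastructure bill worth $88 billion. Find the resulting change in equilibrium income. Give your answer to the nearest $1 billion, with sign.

+$160 billion

MPC = ΔC/ΔYd = (347.781 − 164)/(521 − 310) = 183.781/211 = 0.871.
Government-spending multiplier = 1/(1 − c + m) = 1/(1 − 0.871 + 0.42) = 1/0.549 ≈ 1.821.
ΔY = k × ΔG = (+$88 billion) / 0.549 ≈ +$160 billion.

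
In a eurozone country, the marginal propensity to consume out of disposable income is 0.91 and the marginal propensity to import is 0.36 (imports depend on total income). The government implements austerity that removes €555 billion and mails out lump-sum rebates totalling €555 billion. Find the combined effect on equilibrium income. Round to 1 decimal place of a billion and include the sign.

−€111.0 billion

Expenditure multiplier = 1/(1 − c + m) = 1/(1 − 0.91 + 0.36) = 1/0.45 ≈ 2.222.
ΔG contributes k·ΔG = (−€555 billion) / 0.45 ≈ −€1,233.3 billion.
ΔT of −€555 billion changes first-round spending by −c·ΔT = +€505.05 billion, contributing k·(−c·ΔT) = (+€505.05 billion) / 0.45 ≈ +€1,122.3 billion.
Net ΔY = k(ΔG − c·ΔT) = (−€49.95 billion) / 0.45 = −€111 billion.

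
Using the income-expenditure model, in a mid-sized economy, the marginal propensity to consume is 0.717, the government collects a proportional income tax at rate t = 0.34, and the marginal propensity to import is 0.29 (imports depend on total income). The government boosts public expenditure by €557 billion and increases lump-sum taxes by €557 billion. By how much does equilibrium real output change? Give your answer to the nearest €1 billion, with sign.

+€193 billion

Expenditure multiplier = 1/(1 − c(1−t) + m) = 1/(1 − 0.717×0.66 + 0.29) = 1/0.81678 ≈ 1.224.
ΔG contributes k·ΔG = (+€557 billion) / 0.81678 ≈ +€681.9 billion.
ΔT of +€557 billion changes first-round spending by −c·ΔT = −€399.369 billion, contributing k·(−c·ΔT) = (−€399.369 billion) / 0.81678 ≈ −€489 billion.
Net ΔY = k(ΔG − c·ΔT) = (+€157.631 billion) / 0.81678 ≈ +€193 billion.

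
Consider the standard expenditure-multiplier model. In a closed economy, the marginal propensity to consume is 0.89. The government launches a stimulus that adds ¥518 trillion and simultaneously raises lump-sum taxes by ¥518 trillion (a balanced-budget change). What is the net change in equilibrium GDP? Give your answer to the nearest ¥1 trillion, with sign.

Expenditure multiplier = 1/(1 − MPC) = 1/(1 − 0.89) = 1/0.11 ≈ 9.091.
ΔG contributes k·ΔG = (+¥518 trillion) / 0.11 ≈ +¥4,709.1 trillion.
ΔT of +¥518 trillion changes first-round spending by −c·ΔT = −¥461.02 trillion, contributing k·(−c·ΔT) = (−¥461.02 trillion) / 0.11 ≈ −¥4,191.1 trillion.
With ΔG = ΔT and no other leakages, the balanced-budget multiplier is 1, so ΔY = ΔG = +¥518 trillion.

+¥518 trillion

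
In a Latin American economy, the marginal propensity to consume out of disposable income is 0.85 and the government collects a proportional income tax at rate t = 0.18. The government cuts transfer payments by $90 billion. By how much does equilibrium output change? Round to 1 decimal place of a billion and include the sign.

−$252.5 billion

The transfer change shifts disposable income by −$90 billion, so first-round consumption changes by c·ΔTR = 0.85 × (−$90 billion) = −$76.5 billion.
Expenditure multiplier = 1/(1 − c(1−t)) = 1/(1 − 0.85×0.82) = 1/0.303 ≈ 3.3.
The transfer multiplier is c × k ≈ 2.805, so ΔY = k × (c·ΔTR) = (−$76.5 billion) / 0.303 ≈ −$252.5 billion.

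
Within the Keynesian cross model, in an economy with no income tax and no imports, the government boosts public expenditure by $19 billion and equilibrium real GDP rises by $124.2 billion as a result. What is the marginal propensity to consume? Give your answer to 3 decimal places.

Implied spending multiplier k = ΔY/ΔG = 124.2/19 ≈ 6.5368.
Since k = 1/(1 − MPC), MPC = 1 − 1/k = 1 − ΔG/ΔY = 1 − 19/124.2 ≈ 0.847.

0.847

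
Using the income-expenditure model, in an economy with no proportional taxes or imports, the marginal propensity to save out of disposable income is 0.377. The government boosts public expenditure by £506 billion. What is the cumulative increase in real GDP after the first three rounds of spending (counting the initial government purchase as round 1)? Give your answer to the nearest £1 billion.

£1,018 billion

MPC = 1 − MPS = 1 − 0.377 = 0.623.
Round 1 adds ΔG = £506 billion; each later round is MPC = 0.623 times the previous.
After 3 rounds: 506 + 315.238 + 196.393274 = ΔG·(1 − c^3)/(1 − c) = 506 × (1 − 0.241804367)/0.377 ≈ £1,018 billion.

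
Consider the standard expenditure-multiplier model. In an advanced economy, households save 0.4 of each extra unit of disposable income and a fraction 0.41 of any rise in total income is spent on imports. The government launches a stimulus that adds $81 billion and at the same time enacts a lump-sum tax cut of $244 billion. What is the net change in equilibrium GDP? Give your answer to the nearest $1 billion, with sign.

MPC = 1 − MPS = 1 − 0.4 = 0.6.
Expenditure multiplier = 1/(1 − c + m) = 1/(1 − 0.6 + 0.41) = 1/0.81 ≈ 1.235.
ΔG contributes k·ΔG = (+$81 billion) / 0.81 = +$100 billion.
ΔT of −$244 billion changes first-round spending by −c·ΔT = +$146.4 billion, contributing k·(−c·ΔT) = (+$146.4 billion) / 0.81 ≈ +$180.7 billion.
Net ΔY = k(ΔG − c·ΔT) = (+$227.4 billion) / 0.81 ≈ +$281 billion.

+$281 billion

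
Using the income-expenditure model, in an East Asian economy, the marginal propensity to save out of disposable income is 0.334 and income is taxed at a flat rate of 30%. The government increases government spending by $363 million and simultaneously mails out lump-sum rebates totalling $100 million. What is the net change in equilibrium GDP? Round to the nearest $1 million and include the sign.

MPC = 1 − MPS = 1 − 0.334 = 0.666.
Expenditure multiplier = 1/(1 − c(1−t)) = 1/(1 − 0.666×0.7) = 1/0.5338 ≈ 1.873.
ΔG contributes k·ΔG = (+$363 million) / 0.5338 ≈ +$680 million.
ΔT of −$100 million changes first-round spending by −c·ΔT = +$66.6 million, contributing k·(−c·ΔT) = (+$66.6 million) / 0.5338 ≈ +$124.8 million.
Net ΔY = k(ΔG − c·ΔT) = (+$429.6 million) / 0.5338 ≈ +$805 million.

+$805 million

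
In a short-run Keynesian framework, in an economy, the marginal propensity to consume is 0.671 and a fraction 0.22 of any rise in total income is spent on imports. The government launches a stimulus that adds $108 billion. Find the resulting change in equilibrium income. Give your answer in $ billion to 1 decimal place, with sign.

Spending multiplier = 1/(1 − c + m) = 1/(1 − 0.671 + 0.22) = 1/0.549 ≈ 1.821.
ΔY = k × ΔG = (+$108 billion) / 0.549 ≈ +$196.7 billion.

+$196.7 billion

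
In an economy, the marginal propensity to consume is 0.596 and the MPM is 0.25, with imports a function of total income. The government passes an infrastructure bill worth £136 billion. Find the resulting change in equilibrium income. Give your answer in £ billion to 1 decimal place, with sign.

Expenditure multiplier = 1/(1 − c + m) = 1/(1 − 0.596 + 0.25) = 1/0.654 ≈ 1.529.
ΔY = k × ΔG = (+£136 billion) / 0.654 ≈ +£208 billion.

+£208.0 billion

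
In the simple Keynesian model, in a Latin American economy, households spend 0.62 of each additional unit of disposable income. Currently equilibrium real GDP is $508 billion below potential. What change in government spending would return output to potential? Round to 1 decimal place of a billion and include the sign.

+$193.0 billion

Spending multiplier = 1/(1 − MPC) = 1/(1 − 0.62) = 1/0.38 ≈ 2.632.
Need ΔY = +$508 billion, so ΔG = ΔY/k = (+$508 billion) × 0.38 ≈ +$193 billion.
The government should increase government spending by $193 billion.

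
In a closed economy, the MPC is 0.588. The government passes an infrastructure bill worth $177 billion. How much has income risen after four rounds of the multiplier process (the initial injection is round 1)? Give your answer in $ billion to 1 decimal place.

$378.3 billion

Round 1 adds ΔG = $177 billion; each later round is MPC = 0.588 times the previous.
After 4 rounds: 177 + 104.076 + 61.196688 + 35.983652544 = ΔG·(1 − c^4)/(1 − c) = 177 × (1 − 0.119538913536)/0.412 ≈ $378.3 billion.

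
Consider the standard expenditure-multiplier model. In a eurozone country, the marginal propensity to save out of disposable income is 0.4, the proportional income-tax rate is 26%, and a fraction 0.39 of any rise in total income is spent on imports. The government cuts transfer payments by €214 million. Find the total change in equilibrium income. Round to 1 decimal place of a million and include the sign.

MPC = 1 − MPS = 1 − 0.4 = 0.6.
The transfer change shifts disposable income by −€214 million, so first-round consumption changes by c·ΔTR = 0.6 × (−€214 million) = −€128.4 million.
Expenditure multiplier = 1/(1 − c(1−t) + m) = 1/(1 − 0.6×0.74 + 0.39) = 1/0.946 ≈ 1.057.
The transfer multiplier is c × k ≈ 0.634, so ΔY = k × (c·ΔTR) = (−€128.4 million) / 0.946 ≈ −€135.7 million.

−€135.7 million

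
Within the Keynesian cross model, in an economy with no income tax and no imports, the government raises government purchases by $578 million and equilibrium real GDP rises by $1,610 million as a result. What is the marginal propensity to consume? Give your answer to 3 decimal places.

0.641

Implied spending multiplier k = ΔY/ΔG = 1,610/578 ≈ 2.7855.
Since k = 1/(1 − MPC), MPC = 1 − 1/k = 1 − ΔG/ΔY = 1 − 578/1,610 ≈ 0.641.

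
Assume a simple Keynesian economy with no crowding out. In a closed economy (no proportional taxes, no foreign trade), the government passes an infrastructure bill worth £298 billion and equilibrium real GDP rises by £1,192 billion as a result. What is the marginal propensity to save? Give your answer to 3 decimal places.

0.250

Implied spending multiplier k = ΔY/ΔG = 1,192/298 = 4.
Since k = 1/(1 − MPC), MPC = 1 − 1/k = 1 − ΔG/ΔY = 1 − 298/1,192 = 0.750.
MPS = 1 − MPC = 0.250.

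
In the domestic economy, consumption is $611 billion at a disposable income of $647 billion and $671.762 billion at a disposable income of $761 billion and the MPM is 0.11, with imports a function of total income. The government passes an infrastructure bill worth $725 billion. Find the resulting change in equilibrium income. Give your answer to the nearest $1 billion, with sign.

MPC = ΔC/ΔYd = (671.762 − 611)/(761 − 647) = 60.762/114 = 0.533.
Government-spending multiplier = 1/(1 − c + m) = 1/(1 − 0.533 + 0.11) = 1/0.577 ≈ 1.733.
ΔY = k × ΔG = (+$725 billion) / 0.577 ≈ +$1,256 billion.

+$1,256 billion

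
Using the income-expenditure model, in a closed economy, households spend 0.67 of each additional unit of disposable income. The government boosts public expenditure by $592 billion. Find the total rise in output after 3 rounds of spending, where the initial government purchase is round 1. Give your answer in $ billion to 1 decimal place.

Round 1 adds ΔG = $592 billion; each later round is MPC = 0.67 times the previous.
After 3 rounds: 592 + 396.64 + 265.7488 = ΔG·(1 − c^3)/(1 − c) = 592 × (1 − 0.300763)/0.33 ≈ $1,254.4 billion.

$1,254.4 billion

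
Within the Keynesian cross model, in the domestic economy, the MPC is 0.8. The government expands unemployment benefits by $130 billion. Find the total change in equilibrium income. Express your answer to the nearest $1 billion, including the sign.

+$520 billion

The transfer change shifts disposable income by +$130 billion, so first-round consumption changes by c·ΔTR = 0.8 × (+$130 billion) = +$104 billion.
Expenditure multiplier = 1/(1 − MPC) = 1/(1 − 0.8) = 1/0.2 = 5.
The transfer multiplier is c × k = 4, so ΔY = k × (c·ΔTR) = (+$104 billion) / 0.2 = +$520 billion.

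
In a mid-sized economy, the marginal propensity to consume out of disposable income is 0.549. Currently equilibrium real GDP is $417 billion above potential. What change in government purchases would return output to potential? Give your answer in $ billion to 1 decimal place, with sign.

−$188.1 billion

Spending multiplier = 1/(1 − MPC) = 1/(1 − 0.549) = 1/0.451 ≈ 2.217.
Need ΔY = −$417 billion, so ΔG = ΔY/k = (−$417 billion) × 0.451 ≈ −$188.1 billion.
The government should cut government purchases by $188.1 billion.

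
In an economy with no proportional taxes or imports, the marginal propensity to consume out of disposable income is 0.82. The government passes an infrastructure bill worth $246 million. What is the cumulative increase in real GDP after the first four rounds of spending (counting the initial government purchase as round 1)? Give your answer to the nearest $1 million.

$749 million

Round 1 adds ΔG = $246 million; each later round is MPC = 0.82 times the previous.
After 4 rounds: 246 + 201.72 + 165.4104 + 135.636528 = ΔG·(1 − c^4)/(1 − c) = 246 × (1 − 0.45212176)/0.18 ≈ $749 million.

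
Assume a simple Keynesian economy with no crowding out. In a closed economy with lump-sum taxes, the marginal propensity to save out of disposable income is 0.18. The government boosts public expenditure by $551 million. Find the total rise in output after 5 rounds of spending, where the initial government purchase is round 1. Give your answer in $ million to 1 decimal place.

MPC = 1 − MPS = 1 − 0.18 = 0.82.
Round 1 adds ΔG = $551 million; each later round is MPC = 0.82 times the previous.
After 5 rounds: 551 + 451.82 + 370.4924 + 303.803768 + 249.11908976 = ΔG·(1 − c^5)/(1 − c) = 551 × (1 − 0.3707398432)/0.18 ≈ $1,926.2 million.

$1,926.2 million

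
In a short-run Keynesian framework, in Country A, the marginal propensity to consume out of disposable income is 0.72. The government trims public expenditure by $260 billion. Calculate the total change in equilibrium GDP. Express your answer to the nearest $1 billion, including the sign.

Expenditure multiplier = 1/(1 − MPC) = 1/(1 − 0.72) = 1/0.28 ≈ 3.571.
ΔY = k × ΔG = (−$260 billion) / 0.28 ≈ −$929 billion.

−$929 billion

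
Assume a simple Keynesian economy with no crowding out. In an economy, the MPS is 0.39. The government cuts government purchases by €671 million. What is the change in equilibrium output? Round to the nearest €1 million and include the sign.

MPC = 1 − MPS = 1 − 0.39 = 0.61.
Government-spending multiplier = 1/(1 − MPC) = 1/(1 − 0.61) = 1/0.39 ≈ 2.564.
ΔY = k × ΔG = (−€671 million) / 0.39 ≈ −€1,721 million.

−€1,721 million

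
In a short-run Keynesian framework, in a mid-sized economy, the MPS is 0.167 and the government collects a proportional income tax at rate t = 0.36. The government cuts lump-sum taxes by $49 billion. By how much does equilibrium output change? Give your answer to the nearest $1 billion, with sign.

MPC = 1 − MPS = 1 − 0.167 = 0.833.
A lump-sum tax change of −$49 billion shifts disposable income by +$49 billion; first-round consumption changes by −c × ΔT = −0.833 × (−$49 billion) = +$40.817 billion.
Expenditure multiplier = 1/(1 − c(1−t)) = 1/(1 − 0.833×0.64) = 1/0.46688 ≈ 2.142.
The tax multiplier is −c × k ≈ −1.784, so ΔY = k × (−c·ΔT) = (+$40.817 billion) / 0.46688 ≈ +$87 billion.

+$87 billion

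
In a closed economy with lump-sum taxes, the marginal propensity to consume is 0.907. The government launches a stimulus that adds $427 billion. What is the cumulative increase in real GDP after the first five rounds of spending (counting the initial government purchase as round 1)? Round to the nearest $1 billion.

$1,773 billion

Round 1 adds ΔG = $427 billion; each later round is MPC = 0.907 times the previous.
After 5 rounds: 427 + 387.289 + 351.271123 + 318.602908561 + 288.972838064827 = ΔG·(1 − c^5)/(1 − c) = 427 × (1 − 0.613813499121307)/0.093 ≈ $1,773 billion.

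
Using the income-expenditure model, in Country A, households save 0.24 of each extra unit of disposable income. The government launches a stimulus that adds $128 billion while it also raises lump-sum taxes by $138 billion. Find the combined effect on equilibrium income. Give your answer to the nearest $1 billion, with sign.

MPC = 1 − MPS = 1 − 0.24 = 0.76.
Expenditure multiplier = 1/(1 − MPC) = 1/(1 − 0.76) = 1/0.24 ≈ 4.167.
ΔG contributes k·ΔG = (+$128 billion) / 0.24 ≈ +$533.3 billion.
ΔT of +$138 billion changes first-round spending by −c·ΔT = −$104.88 billion, contributing k·(−c·ΔT) = (−$104.88 billion) / 0.24 = −$437 billion.
Net ΔY = k(ΔG − c·ΔT) = (+$23.12 billion) / 0.24 ≈ +$96 billion.

+$96 billion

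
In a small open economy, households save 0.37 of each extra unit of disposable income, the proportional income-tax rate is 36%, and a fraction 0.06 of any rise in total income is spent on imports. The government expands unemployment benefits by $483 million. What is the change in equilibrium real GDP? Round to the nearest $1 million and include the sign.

MPC = 1 − MPS = 1 − 0.37 = 0.63.
The transfer change shifts disposable income by +$483 million, so first-round consumption changes by c·ΔTR = 0.63 × (+$483 million) = +$304.29 million.
Expenditure multiplier = 1/(1 − c(1−t) + m) = 1/(1 − 0.63×0.64 + 0.06) = 1/0.6568 ≈ 1.523.
The transfer multiplier is c × k ≈ 0.959, so ΔY = k × (c·ΔTR) = (+$304.29 million) / 0.6568 ≈ +$463 million.

+$463 million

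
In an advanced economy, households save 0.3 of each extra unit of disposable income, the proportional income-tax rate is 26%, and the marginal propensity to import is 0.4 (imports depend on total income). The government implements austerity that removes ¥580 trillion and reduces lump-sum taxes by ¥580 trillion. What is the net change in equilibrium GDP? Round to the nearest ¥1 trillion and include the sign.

MPC = 1 − MPS = 1 − 0.3 = 0.7.
Expenditure multiplier = 1/(1 − c(1−t) + m) = 1/(1 − 0.7×0.74 + 0.4) = 1/0.882 ≈ 1.134.
ΔG contributes k·ΔG = (−¥580 trillion) / 0.882 ≈ −¥657.6 trillion.
ΔT of −¥580 trillion changes first-round spending by −c·ΔT = +¥406 trillion, contributing k·(−c·ΔT) = (+¥406 trillion) / 0.882 ≈ +¥460.3 trillion.
Net ΔY = k(ΔG − c·ΔT) = (−¥174 trillion) / 0.882 ≈ −¥197 trillion.

−¥197 trillion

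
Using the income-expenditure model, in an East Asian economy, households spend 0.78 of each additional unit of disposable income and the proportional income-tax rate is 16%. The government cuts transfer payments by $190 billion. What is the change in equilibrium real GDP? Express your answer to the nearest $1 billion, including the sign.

−$430 billion

The transfer change shifts disposable income by −$190 billion, so first-round consumption changes by c·ΔTR = 0.78 × (−$190 billion) = −$148.2 billion.
Expenditure multiplier = 1/(1 − c(1−t)) = 1/(1 − 0.78×0.84) = 1/0.3448 ≈ 2.9.
The transfer multiplier is c × k ≈ 2.262, so ΔY = k × (c·ΔTR) = (−$148.2 billion) / 0.3448 ≈ −$430 billion.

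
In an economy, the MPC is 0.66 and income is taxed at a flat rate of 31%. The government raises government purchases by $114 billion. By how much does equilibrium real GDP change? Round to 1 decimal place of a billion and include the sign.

+$209.3 billion

Government-spending multiplier = 1/(1 − c(1−t)) = 1/(1 − 0.66×0.69) = 1/0.5446 ≈ 1.836.
ΔY = k × ΔG = (+$114 billion) / 0.5446 ≈ +$209.3 billion.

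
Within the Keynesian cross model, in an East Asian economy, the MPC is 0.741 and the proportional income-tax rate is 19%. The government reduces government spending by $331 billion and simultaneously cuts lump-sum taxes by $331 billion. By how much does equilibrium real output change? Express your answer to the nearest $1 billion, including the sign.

−$214 billion

Expenditure multiplier = 1/(1 − c(1−t)) = 1/(1 − 0.741×0.81) = 1/0.39979 ≈ 2.501.
ΔG contributes k·ΔG = (−$331 billion) / 0.39979 ≈ −$827.9 billion.
ΔT of −$331 billion changes first-round spending by −c·ΔT = +$245.271 billion, contributing k·(−c·ΔT) = (+$245.271 billion) / 0.39979 ≈ +$613.5 billion.
Net ΔY = k(ΔG − c·ΔT) = (−$85.729 billion) / 0.39979 ≈ −$214 billion.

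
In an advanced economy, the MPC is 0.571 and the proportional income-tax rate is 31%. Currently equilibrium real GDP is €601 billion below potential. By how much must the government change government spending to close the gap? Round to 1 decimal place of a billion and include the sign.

Spending multiplier = 1/(1 − c(1−t)) = 1/(1 − 0.571×0.69) = 1/0.60601 ≈ 1.65.
Need ΔY = +€601 billion, so ΔG = ΔY/k = (+€601 billion) × 0.60601 ≈ +€364.2 billion.
The government should increase government spending by €364.2 billion.

+€364.2 billion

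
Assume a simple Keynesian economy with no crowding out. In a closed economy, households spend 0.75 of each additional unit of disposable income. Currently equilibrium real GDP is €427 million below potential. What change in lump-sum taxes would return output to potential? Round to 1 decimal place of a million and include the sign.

Spending multiplier = 1/(1 − MPC) = 1/(1 − 0.75) = 1/0.25 = 4.
Tax multiplier = −c·k = −0.75/0.25 = −3. Need ΔY = +€427 million, so ΔT = ΔY/(−c·k) = −(+€427 million) × 0.25 / 0.75 ≈ −€142.3 million.
The government should cut lump-sum taxes by €142.3 million.

−€142.3 million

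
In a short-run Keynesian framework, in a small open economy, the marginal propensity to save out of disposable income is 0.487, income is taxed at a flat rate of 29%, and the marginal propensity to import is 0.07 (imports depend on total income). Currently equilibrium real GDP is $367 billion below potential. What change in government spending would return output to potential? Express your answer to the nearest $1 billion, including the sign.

MPC = 1 − MPS = 1 − 0.487 = 0.513.
Spending multiplier = 1/(1 − c(1−t) + m) = 1/(1 − 0.513×0.71 + 0.07) = 1/0.70577 ≈ 1.417.
Need ΔY = +$367 billion, so ΔG = ΔY/k = (+$367 billion) × 0.70577 ≈ +$259 billion.
The government should increase government spending by $259 billion.

+$259 billion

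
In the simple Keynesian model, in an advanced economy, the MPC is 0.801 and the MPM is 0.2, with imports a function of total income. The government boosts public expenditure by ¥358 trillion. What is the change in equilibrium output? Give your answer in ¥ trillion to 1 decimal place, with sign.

+¥897.2 trillion

Government-spending multiplier = 1/(1 − c + m) = 1/(1 − 0.801 + 0.2) = 1/0.399 ≈ 2.506.
ΔY = k × ΔG = (+¥358 trillion) / 0.399 ≈ +¥897.2 trillion.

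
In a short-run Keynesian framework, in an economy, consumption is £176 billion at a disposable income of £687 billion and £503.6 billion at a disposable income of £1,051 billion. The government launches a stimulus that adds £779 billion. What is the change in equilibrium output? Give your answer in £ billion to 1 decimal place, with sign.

+£7,790.0 billion

MPC = ΔC/ΔYd = (503.6 − 176)/(1,051 − 687) = 327.6/364 = 0.9.
Spending multiplier = 1/(1 − MPC) = 1/(1 − 0.9) = 1/0.1 = 10.
ΔY = k × ΔG = (+£779 billion) / 0.1 = +£7,790 billion.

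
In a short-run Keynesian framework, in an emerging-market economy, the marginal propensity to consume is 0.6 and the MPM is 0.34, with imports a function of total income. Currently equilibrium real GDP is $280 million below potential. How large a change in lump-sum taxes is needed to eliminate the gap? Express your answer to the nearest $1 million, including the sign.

Spending multiplier = 1/(1 − c + m) = 1/(1 − 0.6 + 0.34) = 1/0.74 ≈ 1.351.
Tax multiplier = −c·k = −0.6/0.74 ≈ −0.811. Need ΔY = +$280 million, so ΔT = ΔY/(−c·k) = −(+$280 million) × 0.74 / 0.6 ≈ −$345 million.
The government should cut lump-sum taxes by $345 million.

−$345 million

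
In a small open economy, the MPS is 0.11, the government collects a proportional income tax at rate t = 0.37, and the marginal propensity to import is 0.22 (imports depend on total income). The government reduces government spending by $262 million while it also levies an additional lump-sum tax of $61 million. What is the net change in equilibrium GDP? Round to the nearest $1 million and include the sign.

MPC = 1 − MPS = 1 − 0.11 = 0.89.
Expenditure multiplier = 1/(1 − c(1−t) + m) = 1/(1 − 0.89×0.63 + 0.22) = 1/0.6593 ≈ 1.517.
ΔG contributes k·ΔG = (−$262 million) / 0.6593 ≈ −$397.4 million.
ΔT of +$61 million changes first-round spending by −c·ΔT = −$54.29 million, contributing k·(−c·ΔT) = (−$54.29 million) / 0.6593 ≈ −$82.3 million.
Net ΔY = k(ΔG − c·ΔT) = (−$316.29 million) / 0.6593 ≈ −$480 million.

−$480 million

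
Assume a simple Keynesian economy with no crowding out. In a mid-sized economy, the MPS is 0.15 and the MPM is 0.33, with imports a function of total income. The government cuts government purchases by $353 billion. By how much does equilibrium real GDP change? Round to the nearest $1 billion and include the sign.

−$735 billion

MPC = 1 − MPS = 1 − 0.15 = 0.85.
Expenditure multiplier = 1/(1 − c + m) = 1/(1 − 0.85 + 0.33) = 1/0.48 ≈ 2.083.
ΔY = k × ΔG = (−$353 billion) / 0.48 ≈ −$735 billion.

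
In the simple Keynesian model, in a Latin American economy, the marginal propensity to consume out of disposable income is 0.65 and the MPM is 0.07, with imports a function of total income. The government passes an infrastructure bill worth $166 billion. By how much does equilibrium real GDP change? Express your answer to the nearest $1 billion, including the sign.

+$395 billion

Expenditure multiplier = 1/(1 − c + m) = 1/(1 − 0.65 + 0.07) = 1/0.42 ≈ 2.381.
ΔY = k × ΔG = (+$166 billion) / 0.42 ≈ +$395 billion.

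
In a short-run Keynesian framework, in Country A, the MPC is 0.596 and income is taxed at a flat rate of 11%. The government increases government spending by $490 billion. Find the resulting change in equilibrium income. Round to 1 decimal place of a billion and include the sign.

Spending multiplier = 1/(1 − c(1−t)) = 1/(1 − 0.596×0.89) = 1/0.46956 ≈ 2.13.
ΔY = k × ΔG = (+$490 billion) / 0.46956 ≈ +$1,043.5 billion.

+$1,043.5 billion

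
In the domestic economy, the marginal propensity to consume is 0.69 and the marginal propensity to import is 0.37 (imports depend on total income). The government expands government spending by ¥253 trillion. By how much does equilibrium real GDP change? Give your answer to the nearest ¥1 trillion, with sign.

Government-spending multiplier = 1/(1 − c + m) = 1/(1 − 0.69 + 0.37) = 1/0.68 ≈ 1.471.
ΔY = k × ΔG = (+¥253 trillion) / 0.68 ≈ +¥372 trillion.

+¥372 trillion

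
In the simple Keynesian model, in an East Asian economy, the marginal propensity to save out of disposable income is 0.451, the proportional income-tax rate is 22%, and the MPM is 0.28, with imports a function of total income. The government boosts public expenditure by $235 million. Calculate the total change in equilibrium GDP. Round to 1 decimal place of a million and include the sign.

MPC = 1 − MPS = 1 − 0.451 = 0.549.
Expenditure multiplier = 1/(1 − c(1−t) + m) = 1/(1 − 0.549×0.78 + 0.28) = 1/0.85178 ≈ 1.174.
ΔY = k × ΔG = (+$235 million) / 0.85178 ≈ +$275.9 million.

+$275.9 million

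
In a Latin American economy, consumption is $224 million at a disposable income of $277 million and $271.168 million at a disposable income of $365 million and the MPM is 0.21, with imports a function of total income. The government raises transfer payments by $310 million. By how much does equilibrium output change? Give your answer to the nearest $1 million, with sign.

+$247 million

MPC = ΔC/ΔYd = (271.168 − 224)/(365 − 277) = 47.168/88 = 0.536.
The transfer change shifts disposable income by +$310 million, so first-round consumption changes by c·ΔTR = 0.536 × (+$310 million) = +$166.16 million.
Expenditure multiplier = 1/(1 − c + m) = 1/(1 − 0.536 + 0.21) = 1/0.674 ≈ 1.484.
The transfer multiplier is c × k ≈ 0.795, so ΔY = k × (c·ΔTR) = (+$166.16 million) / 0.674 ≈ +$247 million.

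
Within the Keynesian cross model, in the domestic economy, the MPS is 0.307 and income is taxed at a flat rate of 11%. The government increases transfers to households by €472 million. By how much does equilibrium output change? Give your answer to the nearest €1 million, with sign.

+€854 million

MPC = 1 − MPS = 1 − 0.307 = 0.693.
The transfer change shifts disposable income by +€472 million, so first-round consumption changes by c·ΔTR = 0.693 × (+€472 million) = +€327.096 million.
Expenditure multiplier = 1/(1 − c(1−t)) = 1/(1 − 0.693×0.89) = 1/0.38323 ≈ 2.609.
The transfer multiplier is c × k ≈ 1.808, so ΔY = k × (c·ΔTR) = (+€327.096 million) / 0.38323 ≈ +€854 million.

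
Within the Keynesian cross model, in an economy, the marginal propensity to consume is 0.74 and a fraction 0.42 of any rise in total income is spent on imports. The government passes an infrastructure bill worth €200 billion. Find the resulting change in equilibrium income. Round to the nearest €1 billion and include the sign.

Government-spending multiplier = 1/(1 − c + m) = 1/(1 − 0.74 + 0.42) = 1/0.68 ≈ 1.471.
ΔY = k × ΔG = (+€200 billion) / 0.68 ≈ +€294 billion.

+€294 billion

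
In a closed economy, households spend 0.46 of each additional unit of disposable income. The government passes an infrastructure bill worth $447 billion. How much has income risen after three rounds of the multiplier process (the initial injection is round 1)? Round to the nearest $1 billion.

Round 1 adds ΔG = $447 billion; each later round is MPC = 0.46 times the previous.
After 3 rounds: 447 + 205.62 + 94.5852 = ΔG·(1 − c^3)/(1 − c) = 447 × (1 − 0.097336)/0.54 ≈ $747 billion.

$747 billion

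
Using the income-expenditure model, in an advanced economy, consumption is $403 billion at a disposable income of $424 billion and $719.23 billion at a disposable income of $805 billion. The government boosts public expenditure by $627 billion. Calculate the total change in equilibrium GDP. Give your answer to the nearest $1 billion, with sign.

+$3,688 billion

MPC = ΔC/ΔYd = (719.23 − 403)/(805 − 424) = 316.23/381 = 0.83.
Government-spending multiplier = 1/(1 − MPC) = 1/(1 − 0.83) = 1/0.17 ≈ 5.882.
ΔY = k × ΔG = (+$627 billion) / 0.17 ≈ +$3,688 billion.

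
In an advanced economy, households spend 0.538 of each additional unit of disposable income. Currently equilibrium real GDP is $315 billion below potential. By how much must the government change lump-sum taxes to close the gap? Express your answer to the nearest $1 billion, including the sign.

−$271 billion

Spending multiplier = 1/(1 − MPC) = 1/(1 − 0.538) = 1/0.462 ≈ 2.165.
Tax multiplier = −c·k = −0.538/0.462 ≈ −1.165. Need ΔY = +$315 billion, so ΔT = ΔY/(−c·k) = −(+$315 billion) × 0.462 / 0.538 ≈ −$271 billion.
The government should cut lump-sum taxes by $271 billion.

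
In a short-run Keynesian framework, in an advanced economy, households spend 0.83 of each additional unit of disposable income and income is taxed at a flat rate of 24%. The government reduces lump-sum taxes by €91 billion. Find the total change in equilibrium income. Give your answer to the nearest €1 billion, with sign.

A lump-sum tax change of −€91 billion shifts disposable income by +€91 billion; first-round consumption changes by −c × ΔT = −0.83 × (−€91 billion) = +€75.53 billion.
Expenditure multiplier = 1/(1 − c(1−t)) = 1/(1 − 0.83×0.76) = 1/0.3692 ≈ 2.709.
The tax multiplier is −c × k ≈ −2.248, so ΔY = k × (−c·ΔT) = (+€75.53 billion) / 0.3692 ≈ +€205 billion.

+€205 billion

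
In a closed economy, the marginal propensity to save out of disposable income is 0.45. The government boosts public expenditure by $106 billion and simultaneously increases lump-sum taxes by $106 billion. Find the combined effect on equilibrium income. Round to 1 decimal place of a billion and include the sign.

MPC = 1 − MPS = 1 − 0.45 = 0.55.
Expenditure multiplier = 1/(1 − MPC) = 1/(1 − 0.55) = 1/0.45 ≈ 2.222.
ΔG contributes k·ΔG = (+$106 billion) / 0.45 ≈ +$235.6 billion.
ΔT of +$106 billion changes first-round spending by −c·ΔT = −$58.3 billion, contributing k·(−c·ΔT) = (−$58.3 billion) / 0.45 ≈ −$129.6 billion.
With ΔG = ΔT and no other leakages, the balanced-budget multiplier is 1, so ΔY = ΔG = +$106 billion.

+$106.0 billion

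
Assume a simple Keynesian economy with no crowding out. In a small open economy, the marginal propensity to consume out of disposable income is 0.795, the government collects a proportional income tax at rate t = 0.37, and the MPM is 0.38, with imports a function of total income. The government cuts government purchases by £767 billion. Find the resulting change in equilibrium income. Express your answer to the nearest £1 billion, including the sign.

Government-spending multiplier = 1/(1 − c(1−t) + m) = 1/(1 − 0.795×0.63 + 0.38) = 1/0.87915 ≈ 1.137.
ΔY = k × ΔG = (−£767 billion) / 0.87915 ≈ −£872 billion.

−£872 billion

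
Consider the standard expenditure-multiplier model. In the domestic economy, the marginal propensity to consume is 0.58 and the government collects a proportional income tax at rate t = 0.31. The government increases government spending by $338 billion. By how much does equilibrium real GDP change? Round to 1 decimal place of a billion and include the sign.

Expenditure multiplier = 1/(1 − c(1−t)) = 1/(1 − 0.58×0.69) = 1/0.5998 ≈ 1.667.
ΔY = k × ΔG = (+$338 billion) / 0.5998 ≈ +$563.5 billion.

+$563.5 billion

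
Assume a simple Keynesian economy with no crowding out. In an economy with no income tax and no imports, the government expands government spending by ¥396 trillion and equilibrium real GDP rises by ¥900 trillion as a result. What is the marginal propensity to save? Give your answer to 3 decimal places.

0.440

Implied spending multiplier k = ΔY/ΔG = 900/396 ≈ 2.2727.
Since k = 1/(1 − MPC), MPC = 1 − 1/k = 1 − ΔG/ΔY = 1 − 396/900 = 0.560.
MPS = 1 − MPC = 0.440.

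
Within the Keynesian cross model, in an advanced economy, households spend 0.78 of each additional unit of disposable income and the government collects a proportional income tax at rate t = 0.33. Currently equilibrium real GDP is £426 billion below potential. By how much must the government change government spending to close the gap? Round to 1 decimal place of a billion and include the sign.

Spending multiplier = 1/(1 − c(1−t)) = 1/(1 − 0.78×0.67) = 1/0.4774 ≈ 2.095.
Need ΔY = +£426 billion, so ΔG = ΔY/k = (+£426 billion) × 0.4774 ≈ +£203.4 billion.
The government should increase government spending by £203.4 billion.

+£203.4 billion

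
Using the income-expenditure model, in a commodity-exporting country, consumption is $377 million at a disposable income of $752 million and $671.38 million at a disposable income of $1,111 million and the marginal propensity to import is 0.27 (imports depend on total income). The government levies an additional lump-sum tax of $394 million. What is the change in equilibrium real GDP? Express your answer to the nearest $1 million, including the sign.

−$718 million

MPC = ΔC/ΔYd = (671.38 − 377)/(1,111 − 752) = 294.38/359 = 0.82.
A lump-sum tax change of +$394 million shifts disposable income by −$394 million; first-round consumption changes by −c × ΔT = −0.82 × (+$394 million) = −$323.08 million.
Expenditure multiplier = 1/(1 − c + m) = 1/(1 − 0.82 + 0.27) = 1/0.45 ≈ 2.222.
The tax multiplier is −c × k ≈ −1.822, so ΔY = k × (−c·ΔT) = (−$323.08 million) / 0.45 ≈ −$718 million.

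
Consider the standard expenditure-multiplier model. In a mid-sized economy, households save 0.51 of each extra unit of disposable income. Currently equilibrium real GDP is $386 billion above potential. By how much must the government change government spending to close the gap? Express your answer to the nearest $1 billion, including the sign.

−$197 billion

MPC = 1 − MPS = 1 − 0.51 = 0.49.
Spending multiplier = 1/(1 − MPC) = 1/(1 − 0.49) = 1/0.51 ≈ 1.961.
Need ΔY = −$386 billion, so ΔG = ΔY/k = (−$386 billion) × 0.51 ≈ −$197 billion.
The government should cut government spending by $197 billion.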